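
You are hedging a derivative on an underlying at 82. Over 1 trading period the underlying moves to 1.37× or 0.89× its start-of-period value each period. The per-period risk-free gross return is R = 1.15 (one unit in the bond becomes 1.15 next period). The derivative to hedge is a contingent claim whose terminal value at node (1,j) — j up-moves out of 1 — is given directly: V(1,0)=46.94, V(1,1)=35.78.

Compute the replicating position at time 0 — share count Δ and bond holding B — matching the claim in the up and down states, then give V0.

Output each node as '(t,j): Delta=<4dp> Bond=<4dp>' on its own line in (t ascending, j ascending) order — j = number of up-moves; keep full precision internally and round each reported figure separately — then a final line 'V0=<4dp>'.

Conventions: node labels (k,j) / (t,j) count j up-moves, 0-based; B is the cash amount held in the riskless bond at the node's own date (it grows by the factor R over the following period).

Risk-neutral probability p* = (R−d)/(u−d) = (1.15−0.89)/(1.37−0.89) = 0.5417.
Terminal payoffs: V(1,0)=46.9400, V(1,1)=35.7800
Node (0,0) S=82.0000: V=(p*·35.7800+(1−p*)·46.9400)/1.15=35.5609; Δ=(35.7800−46.9400)/(112.3400−72.9800)=-0.2835; B=V−Δ·S=58.8109
As a check, the time-0 holding Δ(0,0)·S0 + B(0,0) comes to 35.5609 — exactly V0.

(0,0): Delta=-0.2835 Bond=58.8109
V0=35.5609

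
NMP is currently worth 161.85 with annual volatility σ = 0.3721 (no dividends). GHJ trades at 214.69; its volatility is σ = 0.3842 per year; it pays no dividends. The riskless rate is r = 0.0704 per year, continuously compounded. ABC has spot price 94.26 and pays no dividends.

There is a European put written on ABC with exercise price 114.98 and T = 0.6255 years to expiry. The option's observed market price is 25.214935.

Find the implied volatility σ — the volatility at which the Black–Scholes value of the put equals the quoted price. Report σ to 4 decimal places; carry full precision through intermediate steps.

sigma = 0.5045

At σ = 0.5045 the Black–Scholes value reproduces the quote:
σ√T = 0.5045·√0.6255 = 0.399002
d₁ = (ln(S/K) + (r+σ²/2)T) / (σ√T) = (ln(94.26/114.98) + (0.0704+0.5045²/2)·0.6255) / 0.399002 = (-0.198701 + 0.123636) / 0.399002 = -0.188132
d₂ = d₁ − σ√T = -0.188132 − 0.399002 = -0.587133
e^{−rT} = 0.956920
N(−d₁) = 0.574613,  N(−d₂) = 0.721443
V = K·e^{−rT}·N(−d₂) − S·N(−d₁) = 79.377983 − 54.163048 = 25.214935 (the observed quote) — the price is monotone increasing in volatility, hence this σ is the only solution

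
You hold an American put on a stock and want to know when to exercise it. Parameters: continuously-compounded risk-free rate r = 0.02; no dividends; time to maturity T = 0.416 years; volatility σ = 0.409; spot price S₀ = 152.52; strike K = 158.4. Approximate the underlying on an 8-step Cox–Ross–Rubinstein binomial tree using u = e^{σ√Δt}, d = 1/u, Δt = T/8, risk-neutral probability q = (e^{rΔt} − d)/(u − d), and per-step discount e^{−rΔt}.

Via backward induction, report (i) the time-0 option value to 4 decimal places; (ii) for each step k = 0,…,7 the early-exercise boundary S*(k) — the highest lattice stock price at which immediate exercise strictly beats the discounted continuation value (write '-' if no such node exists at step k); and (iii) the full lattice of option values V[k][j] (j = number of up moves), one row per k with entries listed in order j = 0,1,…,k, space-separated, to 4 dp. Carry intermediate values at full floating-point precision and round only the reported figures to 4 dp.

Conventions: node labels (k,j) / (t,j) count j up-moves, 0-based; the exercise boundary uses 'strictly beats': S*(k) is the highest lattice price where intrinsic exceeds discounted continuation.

price = 18.9560
boundary = - - - - 105.0284 115.2953 126.5659 138.9382
tree:
18.9560
25.8031 11.6462
34.0670 16.9873 5.9376
43.4544 24.0630 9.4281 2.2032
53.3716 32.9016 14.6263 3.8681 0.4207
62.7243 43.1047 22.0194 6.7212 0.8135 0.0000
71.2442 53.3716 31.8341 11.5306 1.5728 0.0000 0.0000
79.0053 62.7243 43.1047 19.4618 3.0411 0.0000 0.0000 0.0000
86.0754 71.2442 53.3716 31.8341 5.8800 0.0000 0.0000 0.0000 0.0000

Δt=0.05200  u=1.09775  d=0.91095  q=0.48227  discount=0.99896
step 8 (expiry): payoffs max(K−S,0) = 86.0754 71.2442 53.3716 31.8341 5.8800 0.0000 0.0000 0.0000 0.0000
step 7: (k=7,j=0): S=79.3947, K−S=79.0053, hold=78.8407 ⇒ V=79.0053 exercise | (k=7,j=1): S=95.6757, K−S=62.7243, hold=62.5597 ⇒ V=62.7243 exercise | (k=7,j=2): S=115.2953, K−S=43.1047, hold=42.9400 ⇒ V=43.1047 exercise | (k=7,j=3): S=138.9382, K−S=19.4618, hold=19.2971 ⇒ V=19.4618 exercise | (k=7,j=4): S=167.4295, K−S=0.0000, hold=3.0411 ⇒ V=3.0411 continue | (k=7,j=5): S=201.7632, K−S=0.0000, hold=0.0000 ⇒ V=0.0000 continue | (k=7,j=6): S=243.1376, K−S=0.0000, hold=0.0000 ⇒ V=0.0000 continue | (k=7,j=7): S=292.9964, K−S=0.0000, hold=0.0000 ⇒ V=0.0000 continue  boundary S*=138.9382
step 6: (k=6,j=0): S=87.1558, K−S=71.2442, hold=71.0795 ⇒ V=71.2442 exercise | (k=6,j=1): S=105.0284, K−S=53.3716, hold=53.2070 ⇒ V=53.3716 exercise | (k=6,j=2): S=126.5659, K−S=31.8341, hold=31.6695 ⇒ V=31.8341 exercise | (k=6,j=3): S=152.5200, K−S=5.8800, hold=11.5306 ⇒ V=11.5306 continue | (k=6,j=4): S=183.7964, K−S=0.0000, hold=1.5728 ⇒ V=1.5728 continue | (k=6,j=5): S=221.4864, K−S=0.0000, hold=0.0000 ⇒ V=0.0000 continue | (k=6,j=6): S=266.9053, K−S=0.0000, hold=0.0000 ⇒ V=0.0000 continue  boundary S*=126.5659
step 5: (k=5,j=0): S=95.6757, K−S=62.7243, hold=62.5597 ⇒ V=62.7243 exercise | (k=5,j=1): S=115.2953, K−S=43.1047, hold=42.9400 ⇒ V=43.1047 exercise | (k=5,j=2): S=138.9382, K−S=19.4618, hold=22.0194 ⇒ V=22.0194 continue | (k=5,j=3): S=167.4295, K−S=0.0000, hold=6.7212 ⇒ V=6.7212 continue | (k=5,j=4): S=201.7632, K−S=0.0000, hold=0.8135 ⇒ V=0.8135 continue | (k=5,j=5): S=243.1376, K−S=0.0000, hold=0.0000 ⇒ V=0.0000 continue  boundary S*=115.2953
step 4: (k=4,j=0): S=105.0284, K−S=53.3716, hold=53.2070 ⇒ V=53.3716 exercise | (k=4,j=1): S=126.5659, K−S=31.8341, hold=32.9016 ⇒ V=32.9016 continue | (k=4,j=2): S=152.5200, K−S=5.8800, hold=14.6263 ⇒ V=14.6263 continue | (k=4,j=3): S=183.7964, K−S=0.0000, hold=3.8681 ⇒ V=3.8681 continue | (k=4,j=4): S=221.4864, K−S=0.0000, hold=0.4207 ⇒ V=0.4207 continue  boundary S*=105.0284
step 3: (k=3,j=0): S=115.2953, K−S=43.1047, hold=43.4544 ⇒ V=43.4544 continue | (k=3,j=1): S=138.9382, K−S=19.4618, hold=24.0630 ⇒ V=24.0630 continue | (k=3,j=2): S=167.4295, K−S=0.0000, hold=9.4281 ⇒ V=9.4281 continue | (k=3,j=3): S=201.7632, K−S=0.0000, hold=2.2032 ⇒ V=2.2032 continue  boundary S*=-
step 2: (k=2,j=0): S=126.5659, K−S=31.8341, hold=34.0670 ⇒ V=34.0670 continue | (k=2,j=1): S=152.5200, K−S=5.8800, hold=16.9873 ⇒ V=16.9873 continue | (k=2,j=2): S=183.7964, K−S=0.0000, hold=5.9376 ⇒ V=5.9376 continue  boundary S*=-
step 1: (k=1,j=0): S=138.9382, K−S=19.4618, hold=25.8031 ⇒ V=25.8031 continue | (k=1,j=1): S=167.4295, K−S=0.0000, hold=11.6462 ⇒ V=11.6462 continue  boundary S*=-
step 0: (k=0,j=0): S=152.5200, K−S=5.8800, hold=18.9560 ⇒ V=18.9560 continue  boundary S*=-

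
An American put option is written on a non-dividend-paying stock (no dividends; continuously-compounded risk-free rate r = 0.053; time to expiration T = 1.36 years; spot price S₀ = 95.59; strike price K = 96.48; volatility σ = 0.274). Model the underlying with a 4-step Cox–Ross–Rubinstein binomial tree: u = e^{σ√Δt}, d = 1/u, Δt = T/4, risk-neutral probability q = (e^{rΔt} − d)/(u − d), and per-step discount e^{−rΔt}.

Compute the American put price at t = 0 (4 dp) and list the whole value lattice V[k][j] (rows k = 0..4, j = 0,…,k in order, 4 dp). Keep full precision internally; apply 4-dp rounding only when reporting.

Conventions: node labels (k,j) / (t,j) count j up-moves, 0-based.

price = 9.6740
tree:
9.6740
16.5531 3.5827
27.0352 7.3351 0.2004
37.2893 15.0047 0.4224 0.0000
46.0293 27.0352 0.8900 0.0000 0.0000

Δt=0.34000  u=1.17324  d=0.85234  q=0.51681  discount=0.98214
step 4 (expiry): payoffs max(K−S,0) = 46.0293 27.0352 0.8900 0.0000 0.0000
k=3: (k=3,j=0): S=59.1907, K−S=37.2893, hold=35.5663 ⇒ V=37.2893 exercise | (k=3,j=1): S=81.4753, K−S=15.0047, hold=13.2817 ⇒ V=15.0047 exercise | (k=3,j=2): S=112.1499, K−S=0.0000, hold=0.4224 ⇒ V=0.4224 continue | (k=3,j=3): S=154.3731, K−S=0.0000, hold=0.0000 ⇒ V=0.0000 continue
k=2: (k=2,j=0): S=69.4448, K−S=27.0352, hold=25.3122 ⇒ V=27.0352 exercise | (k=2,j=1): S=95.5900, K−S=0.8900, hold=7.3351 ⇒ V=7.3351 continue | (k=2,j=2): S=131.5786, K−S=0.0000, hold=0.2004 ⇒ V=0.2004 continue
k=1: (k=1,j=0): S=81.4753, K−S=15.0047, hold=16.5531 ⇒ V=16.5531 continue | (k=1,j=1): S=112.1499, K−S=0.0000, hold=3.5827 ⇒ V=3.5827 continue
k=0: (k=0,j=0): S=95.5900, K−S=0.8900, hold=9.6740 ⇒ V=9.6740 continue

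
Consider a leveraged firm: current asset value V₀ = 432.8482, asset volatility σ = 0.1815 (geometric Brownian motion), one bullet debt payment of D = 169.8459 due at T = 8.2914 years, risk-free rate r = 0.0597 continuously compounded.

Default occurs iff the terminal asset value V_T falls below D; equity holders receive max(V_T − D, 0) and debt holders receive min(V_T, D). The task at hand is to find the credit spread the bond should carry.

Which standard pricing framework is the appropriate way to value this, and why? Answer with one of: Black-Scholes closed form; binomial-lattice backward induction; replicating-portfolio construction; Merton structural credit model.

Key observation: the data describe a firm's assets (V₀ = 432.8482, GBM) and a single zero-coupon debt of face 169.8459, so credit quantities follow from equity-as-call in the structural model.

framework: Merton structural credit model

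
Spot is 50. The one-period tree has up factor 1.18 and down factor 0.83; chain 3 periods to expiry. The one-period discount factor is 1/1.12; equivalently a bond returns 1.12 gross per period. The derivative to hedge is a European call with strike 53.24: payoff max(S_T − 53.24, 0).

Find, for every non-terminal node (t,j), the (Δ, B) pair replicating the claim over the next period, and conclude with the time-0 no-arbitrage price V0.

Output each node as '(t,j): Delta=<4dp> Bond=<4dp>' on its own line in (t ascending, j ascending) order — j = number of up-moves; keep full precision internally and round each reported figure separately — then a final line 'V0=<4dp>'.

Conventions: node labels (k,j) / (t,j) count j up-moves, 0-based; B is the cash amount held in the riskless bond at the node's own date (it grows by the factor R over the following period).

Since d<R<u, set p* = (R−d)/(u−d) = 0.8286; price each node as the discounted p*-expectation of its children.
Expiry values: V(3,0)=0.0000, V(3,1)=0.0000, V(3,2)=4.5446, V(3,3)=28.9116
(2,0): S=34.4450. Δ = (V_up−V_dn)/(S_up−S_dn) = (0.0000−0.0000)/(40.6451−28.5893) = 0.0000. V = [p*·0.0000 + (1−p*)·0.0000]/1.12 = 0.0000. B = V − Δ·S = 0.0000.
(2,1): S=48.9700. Δ = (V_up−V_dn)/(S_up−S_dn) = (4.5446−0.0000)/(57.7846−40.6451) = 0.2652. V = [p*·4.5446 + (1−p*)·0.0000]/1.12 = 3.3621. B = V − Δ·S = -9.6225.
(2,2): S=69.6200. Δ = (V_up−V_dn)/(S_up−S_dn) = (28.9116−4.5446)/(82.1516−57.7846) = 1.0000. V = [p*·28.9116 + (1−p*)·4.5446]/1.12 = 22.0843. B = V − Δ·S = -47.5357.
(1,0): S=41.5000. Δ = (V_up−V_dn)/(S_up−S_dn) = (3.3621−0.0000)/(48.9700−34.4450) = 0.2315. V = [p*·3.3621 + (1−p*)·0.0000]/1.12 = 2.4873. B = V − Δ·S = -7.1187.
(1,1): S=59.0000. Δ = (V_up−V_dn)/(S_up−S_dn) = (22.0843−3.3621)/(69.6200−48.9700) = 0.9066. V = [p*·22.0843 + (1−p*)·3.3621]/1.12 = 16.8525. B = V − Δ·S = -36.6396.
(0,0): S=50.0000. Δ = (V_up−V_dn)/(S_up−S_dn) = (16.8525−2.4873)/(59.0000−41.5000) = 0.8209. V = [p*·16.8525 + (1−p*)·2.4873]/1.12 = 12.8481. B = V − Δ·S = -28.1954.
Verification: the root portfolio costs Δ(0,0)·S0 + B(0,0) = 12.8481, matching V0.

(0,0): Delta=0.8209 Bond=-28.1954
(1,0): Delta=0.2315 Bond=-7.1187
(1,1): Delta=0.9066 Bond=-36.6396
(2,0): Delta=0.0000 Bond=0.0000
(2,1): Delta=0.2652 Bond=-9.6225
(2,2): Delta=1.0000 Bond=-47.5357
V0=12.8481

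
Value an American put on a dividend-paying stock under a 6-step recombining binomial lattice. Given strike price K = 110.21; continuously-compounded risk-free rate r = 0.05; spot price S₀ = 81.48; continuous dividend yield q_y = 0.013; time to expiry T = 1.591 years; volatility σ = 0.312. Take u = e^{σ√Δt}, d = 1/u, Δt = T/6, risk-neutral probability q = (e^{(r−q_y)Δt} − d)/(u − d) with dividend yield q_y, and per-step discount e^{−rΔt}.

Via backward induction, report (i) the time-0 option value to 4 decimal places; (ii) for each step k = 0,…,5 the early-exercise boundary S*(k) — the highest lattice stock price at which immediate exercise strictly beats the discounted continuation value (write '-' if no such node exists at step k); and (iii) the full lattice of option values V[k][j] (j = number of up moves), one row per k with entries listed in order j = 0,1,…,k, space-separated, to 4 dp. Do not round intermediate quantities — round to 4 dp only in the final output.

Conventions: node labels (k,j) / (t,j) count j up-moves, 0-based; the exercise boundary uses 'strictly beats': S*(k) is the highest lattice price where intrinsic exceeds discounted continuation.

params: Δt=0.26517 u=1.17429 d=0.85158 q=0.49047 e^(-rΔt)=0.98683
t_6 payoffs: 79.1356 67.3599 51.1217 28.7300 0.0000 0.0000 0.0000
t_5: node(5,0) S=36.4903 payoff=73.7197 vs cont=72.3937 → 73.7197 [stop]  node(5,1) S=50.3184 payoff=59.8916 vs cont=58.6132 → 59.8916 [stop]  node(5,2) S=69.3867 payoff=40.8233 vs cont=39.6105 → 40.8233 [stop]  node(5,3) S=95.6810 payoff=14.5290 vs cont=14.4459 → 14.5290 [stop]  node(5,4) S=131.9396 payoff=0.0000 vs cont=0.0000 → 0.0000 [wait]  node(5,5) S=181.9386 payoff=0.0000 vs cont=0.0000 → 0.0000 [wait]  ⇒ S*(5)=95.6810
t_4: node(4,0) S=42.8501 payoff=67.3599 vs cont=66.0558 → 67.3599 [stop]  node(4,1) S=59.0883 payoff=51.1217 vs cont=49.8735 → 51.1217 [stop]  node(4,2) S=81.4800 payoff=28.7300 vs cont=27.5588 → 28.7300 [stop]  node(4,3) S=112.3571 payoff=0.0000 vs cont=7.3054 → 7.3054 [wait]  node(4,4) S=154.9352 payoff=0.0000 vs cont=0.0000 → 0.0000 [wait]  ⇒ S*(4)=81.4800
t_3: node(3,0) S=50.3184 payoff=59.8916 vs cont=58.6132 → 59.8916 [stop]  node(3,1) S=69.3867 payoff=40.8233 vs cont=39.6105 → 40.8233 [stop]  node(3,2) S=95.6810 payoff=14.5290 vs cont=17.9818 → 17.9818 [wait]  node(3,3) S=131.9396 payoff=0.0000 vs cont=3.6733 → 3.6733 [wait]  ⇒ S*(3)=69.3867
t_2: node(2,0) S=59.0883 payoff=51.1217 vs cont=49.8735 → 51.1217 [stop]  node(2,1) S=81.4800 payoff=28.7300 vs cont=29.2301 → 29.2301 [wait]  node(2,2) S=112.3571 payoff=0.0000 vs cont=10.8195 → 10.8195 [wait]  ⇒ S*(2)=59.0883
t_1: node(1,0) S=69.3867 payoff=40.8233 vs cont=39.8525 → 40.8233 [stop]  node(1,1) S=95.6810 payoff=14.5290 vs cont=19.9341 → 19.9341 [wait]  ⇒ S*(1)=69.3867
t_0: node(0,0) S=81.4800 payoff=28.7300 vs cont=30.1750 → 30.1750 [wait]  ⇒ S*(0)=-

price = 30.1750
boundary = - 69.3867 59.0883 69.3867 81.4800 95.6810
tree:
30.1750
40.8233 19.9341
51.1217 29.2301 10.8195
59.8916 40.8233 17.9818 3.6733
67.3599 51.1217 28.7300 7.3054 0.0000
73.7197 59.8916 40.8233 14.5290 0.0000 0.0000
79.1356 67.3599 51.1217 28.7300 0.0000 0.0000 0.0000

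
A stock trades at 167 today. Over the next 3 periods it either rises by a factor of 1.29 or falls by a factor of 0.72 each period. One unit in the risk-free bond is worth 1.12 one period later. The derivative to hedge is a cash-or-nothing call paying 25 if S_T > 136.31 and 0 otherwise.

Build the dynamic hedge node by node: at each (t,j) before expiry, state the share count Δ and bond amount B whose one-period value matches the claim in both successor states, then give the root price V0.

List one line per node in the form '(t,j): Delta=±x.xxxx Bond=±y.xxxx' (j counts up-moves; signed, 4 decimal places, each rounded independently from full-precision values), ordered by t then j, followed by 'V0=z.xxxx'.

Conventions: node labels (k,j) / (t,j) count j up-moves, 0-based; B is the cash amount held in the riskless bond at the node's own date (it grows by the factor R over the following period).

The replicating-portfolio and risk-neutral prices coincide; use p* = (1.12−0.72)/(1.29−0.72) = 0.7018 for the latter.
Payoffs at expiry: V(3,0)=0.0000, V(3,1)=0.0000, V(3,2)=25.0000, V(3,3)=25.0000
  t=2,j=0: stock 86.5728 → up 111.6789 (V=0.0000), down 62.3324 (V=0.0000). Price 0.0000; hedge Δ=0.0000, bond B=0.0000.
  t=2,j=1: stock 155.1096 → up 200.0914 (V=25.0000), down 111.6789 (V=0.0000). Price 15.6642; hedge Δ=0.2828, bond B=-28.1955.
  t=2,j=2: stock 277.9047 → up 358.4971 (V=25.0000), down 200.0914 (V=25.0000). Price 22.3214; hedge Δ=0.0000, bond B=22.3214.
  t=1,j=0: stock 120.2400 → up 155.1096 (V=15.6642), down 86.5728 (V=0.0000). Price 9.8146; hedge Δ=0.2286, bond B=-17.6663.
  t=1,j=1: stock 215.4300 → up 277.9047 (V=22.3214), down 155.1096 (V=15.6642). Price 18.1571; hedge Δ=0.0542, bond B=6.4777.
  t=0,j=0: stock 167.0000 → up 215.4300 (V=18.1571), down 120.2400 (V=9.8146). Price 13.9902; hedge Δ=0.0876, bond B=-0.6457.
Verification: the root portfolio costs Δ(0,0)·S0 + B(0,0) = 13.9902, matching V0.

(0,0): Delta=0.0876 Bond=-0.6457
(1,0): Delta=0.2286 Bond=-17.6663
(1,1): Delta=0.0542 Bond=6.4777
(2,0): Delta=0.0000 Bond=0.0000
(2,1): Delta=0.2828 Bond=-28.1955
(2,2): Delta=0.0000 Bond=22.3214
V0=13.9902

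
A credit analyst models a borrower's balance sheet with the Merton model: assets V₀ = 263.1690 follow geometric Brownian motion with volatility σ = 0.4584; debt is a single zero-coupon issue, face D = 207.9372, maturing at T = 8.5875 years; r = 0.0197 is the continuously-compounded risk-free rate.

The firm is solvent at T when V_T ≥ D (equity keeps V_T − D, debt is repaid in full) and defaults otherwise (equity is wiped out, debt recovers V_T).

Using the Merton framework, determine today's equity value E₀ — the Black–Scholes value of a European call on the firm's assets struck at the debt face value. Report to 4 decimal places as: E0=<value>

E0=157.2437

Work the structural quantities from V₀ = 263.1690 against face 207.9372:
d₁ = [ln(V₀/D) + (r + σ²/2)T] / (σ√T)
   = [ln(263.1690/207.9372) + (0.0197 + 0.5·0.4584²)·8.5875] / (0.4584·√8.5875)
   = [0.235560 + 1.071422] / 1.343315 = 0.972953
d₂ = d₁ − σ√T = 0.972953 − 1.343315 = -0.370363
N(d₁) = 0.834712,  N(d₂) = 0.355556,  e^(−rT) = 0.844362
E₀ = V₀·N(d₁) − D·e^(−rT)·N(d₂)
   = 263.1690·0.834712 − 207.9372·0.844362·0.355556 = 157.243692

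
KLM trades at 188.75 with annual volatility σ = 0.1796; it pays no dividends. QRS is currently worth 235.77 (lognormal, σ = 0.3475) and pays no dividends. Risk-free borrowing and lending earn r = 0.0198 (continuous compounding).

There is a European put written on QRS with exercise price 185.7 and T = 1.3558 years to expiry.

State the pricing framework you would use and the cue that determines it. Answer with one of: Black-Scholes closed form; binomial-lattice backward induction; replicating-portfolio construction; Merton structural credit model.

Key observation: a European-exercise option on QRS struck at 185.7 — a GBM underlying with constant parameters — admits an analytic price: the data contain no early exercise, no discrete tree, no debt structure.

framework: Black-Scholes closed form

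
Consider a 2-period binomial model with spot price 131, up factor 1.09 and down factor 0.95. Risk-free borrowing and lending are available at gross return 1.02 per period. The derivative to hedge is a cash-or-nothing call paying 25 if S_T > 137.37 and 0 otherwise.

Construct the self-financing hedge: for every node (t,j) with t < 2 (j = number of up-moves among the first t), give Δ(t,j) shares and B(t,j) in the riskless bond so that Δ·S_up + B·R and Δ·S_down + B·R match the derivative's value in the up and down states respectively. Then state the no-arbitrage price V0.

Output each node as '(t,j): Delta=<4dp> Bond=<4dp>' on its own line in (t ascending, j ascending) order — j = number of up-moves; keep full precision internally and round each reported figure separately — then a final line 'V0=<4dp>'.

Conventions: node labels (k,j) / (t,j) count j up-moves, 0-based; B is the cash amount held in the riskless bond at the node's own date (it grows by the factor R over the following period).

Under the risk-neutral measure, an up-move has probability p* = (R−d)/(u−d) = 0.5000 and values discount at R = 1.02.
Terminal payoffs: V(2,0)=0.0000, V(2,1)=0.0000, V(2,2)=25.0000
Node (1,0) S=124.4500: V=(p*·0.0000+(1−p*)·0.0000)/1.02=0.0000; Δ=(0.0000−0.0000)/(135.6505−118.2275)=0.0000; B=V−Δ·S=0.0000
Node (1,1) S=142.7900: V=(p*·25.0000+(1−p*)·0.0000)/1.02=12.2549; Δ=(25.0000−0.0000)/(155.6411−135.6505)=1.2506; B=V−Δ·S=-166.3165
Node (0,0) S=131.0000: V=(p*·12.2549+(1−p*)·0.0000)/1.02=6.0073; Δ=(12.2549−0.0000)/(142.7900−124.4500)=0.6682; B=V−Δ·S=-81.5277
Sanity check at the root: Δ(0,0)·S0 + B(0,0) reproduces V0 = 6.0073.

(0,0): Delta=0.6682 Bond=-81.5277
(1,0): Delta=0.0000 Bond=0.0000
(1,1): Delta=1.2506 Bond=-166.3165
V0=6.0073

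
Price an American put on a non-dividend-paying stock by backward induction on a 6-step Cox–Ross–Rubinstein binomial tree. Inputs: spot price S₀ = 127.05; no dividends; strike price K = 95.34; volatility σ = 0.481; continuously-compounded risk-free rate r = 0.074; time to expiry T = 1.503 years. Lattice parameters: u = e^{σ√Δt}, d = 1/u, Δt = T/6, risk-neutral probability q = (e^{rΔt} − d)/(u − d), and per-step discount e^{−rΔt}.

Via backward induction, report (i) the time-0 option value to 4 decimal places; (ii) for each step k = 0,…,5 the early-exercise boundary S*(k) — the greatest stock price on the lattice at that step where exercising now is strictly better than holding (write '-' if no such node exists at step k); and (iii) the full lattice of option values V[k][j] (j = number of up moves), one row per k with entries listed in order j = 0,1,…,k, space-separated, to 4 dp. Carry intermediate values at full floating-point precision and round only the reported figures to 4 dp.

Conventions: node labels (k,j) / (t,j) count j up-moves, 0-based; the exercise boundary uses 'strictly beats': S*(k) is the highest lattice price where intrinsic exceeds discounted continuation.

price = 10.1032
boundary = - - - - 48.5027 61.7047
tree:
10.1032
15.6270 4.4802
23.4706 7.6925 1.1557
33.9632 12.9567 2.2580 0.0000
46.8373 21.2650 4.4116 0.0000 0.0000
57.2147 33.6353 8.6192 0.0000 0.0000 0.0000
65.3718 46.8373 16.8399 0.0000 0.0000 0.0000 0.0000

params: Δt=0.25050 u=1.27219 d=0.78605 q=0.47859 e^(-rΔt)=0.98163
t_6 payoffs: 65.3718 46.8373 16.8399 0.0000 0.0000 0.0000 0.0000
t_5: node(5,0) S=38.1253 payoff=57.2147 vs cont=55.4636 → 57.2147 [stop]  node(5,1) S=61.7047 payoff=33.6353 vs cont=31.8843 → 33.6353 [stop]  node(5,2) S=99.8671 payoff=0.0000 vs cont=8.6192 → 8.6192 [wait]  node(5,3) S=161.6318 payoff=0.0000 vs cont=0.0000 → 0.0000 [wait]  node(5,4) S=261.5961 payoff=0.0000 vs cont=0.0000 → 0.0000 [wait]  node(5,5) S=423.3853 payoff=0.0000 vs cont=0.0000 → 0.0000 [wait]  ⇒ S*(5)=61.7047
t_4: node(4,0) S=48.5027 payoff=46.8373 vs cont=45.0863 → 46.8373 [stop]  node(4,1) S=78.5001 payoff=16.8399 vs cont=21.2650 → 21.2650 [wait]  node(4,2) S=127.0500 payoff=0.0000 vs cont=4.4116 → 4.4116 [wait]  node(4,3) S=205.6265 payoff=0.0000 vs cont=0.0000 → 0.0000 [wait]  node(4,4) S=332.8002 payoff=0.0000 vs cont=0.0000 → 0.0000 [wait]  ⇒ S*(4)=48.5027
t_3: node(3,0) S=61.7047 payoff=33.6353 vs cont=33.9632 → 33.9632 [wait]  node(3,1) S=99.8671 payoff=0.0000 vs cont=12.9567 → 12.9567 [wait]  node(3,2) S=161.6318 payoff=0.0000 vs cont=2.2580 → 2.2580 [wait]  node(3,3) S=261.5961 payoff=0.0000 vs cont=0.0000 → 0.0000 [wait]  ⇒ S*(3)=-
t_2: node(2,0) S=78.5001 payoff=16.8399 vs cont=23.4706 → 23.4706 [wait]  node(2,1) S=127.0500 payoff=0.0000 vs cont=7.6925 → 7.6925 [wait]  node(2,2) S=205.6265 payoff=0.0000 vs cont=1.1557 → 1.1557 [wait]  ⇒ S*(2)=-
t_1: node(1,0) S=99.8671 payoff=0.0000 vs cont=15.6270 → 15.6270 [wait]  node(1,1) S=161.6318 payoff=0.0000 vs cont=4.4802 → 4.4802 [wait]  ⇒ S*(1)=-
t_0: node(0,0) S=127.0500 payoff=0.0000 vs cont=10.1032 → 10.1032 [wait]  ⇒ S*(0)=-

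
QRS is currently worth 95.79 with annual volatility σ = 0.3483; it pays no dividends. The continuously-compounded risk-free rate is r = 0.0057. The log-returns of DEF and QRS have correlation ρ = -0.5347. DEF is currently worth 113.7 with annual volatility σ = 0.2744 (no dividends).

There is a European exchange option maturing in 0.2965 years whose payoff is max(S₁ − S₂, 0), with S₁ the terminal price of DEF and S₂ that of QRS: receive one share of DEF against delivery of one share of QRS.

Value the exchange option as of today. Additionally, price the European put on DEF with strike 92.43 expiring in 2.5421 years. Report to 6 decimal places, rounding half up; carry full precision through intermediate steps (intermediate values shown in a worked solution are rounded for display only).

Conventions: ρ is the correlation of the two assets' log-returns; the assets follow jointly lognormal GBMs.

σ_eff = √(σ₁² + σ₂² − 2ρσ₁σ₂) = √(0.2744² + 0.3483² − 2·-0.5347·0.2744·0.3483) = 0.546639
d₁ = (ln(S₁/S₂) + (q₂ − q₁ + σ_eff²/2)T) / (σ_eff√T) = (ln(113.7/95.79) + (0.0 − 0.0 + 0.149407)·0.2965) / 0.297655 = 0.724679
d₂ = d₁ − σ_eff√T = 0.724679 − 0.297655 = 0.427024
N(d₁) = 0.765676,  N(d₂) = 0.665319
V = S₁·e^{−q₁T}·N(d₁) − S₂·e^{−q₂T}·N(d₂) = 87.057307 − 63.730914 = 23.326392
[vanilla: DEF put K=92.43]
σ√T = 0.2744·√2.5421 = 0.437502
d₁ = (ln(S/K) + (r+σ²/2)T) / (σ√T) = (ln(113.7/92.43) + (0.0057+0.2744²/2)·2.5421) / 0.437502 = (0.207112 + 0.110194) / 0.437502 = 0.725267
d₂ = d₁ − σ√T = 0.725267 − 0.437502 = 0.287764
e^{−rT} = 0.985615
N(−d₁) = 0.234144,  N(−d₂) = 0.386764
price = K·e^{−rT}·N(−d₂) − S·N(−d₁) = 35.234294 − 26.622195 = 8.612099

exchange price = 23.326392
price(DEF put K=92.43) = 8.612099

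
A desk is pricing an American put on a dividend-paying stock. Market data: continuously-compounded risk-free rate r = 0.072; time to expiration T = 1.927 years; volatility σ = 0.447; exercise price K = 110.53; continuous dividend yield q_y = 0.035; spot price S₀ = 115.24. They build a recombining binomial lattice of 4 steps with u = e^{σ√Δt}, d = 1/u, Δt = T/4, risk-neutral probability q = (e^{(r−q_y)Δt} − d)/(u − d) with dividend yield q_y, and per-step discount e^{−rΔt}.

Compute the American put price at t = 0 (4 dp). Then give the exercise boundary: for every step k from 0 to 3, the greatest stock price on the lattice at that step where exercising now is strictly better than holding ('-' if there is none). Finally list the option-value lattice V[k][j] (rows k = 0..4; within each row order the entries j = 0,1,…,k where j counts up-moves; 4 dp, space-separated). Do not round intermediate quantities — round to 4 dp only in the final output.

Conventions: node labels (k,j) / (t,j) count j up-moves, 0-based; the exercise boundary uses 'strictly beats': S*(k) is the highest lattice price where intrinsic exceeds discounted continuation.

Δt=0.48175  u=1.36377  d=0.73326  q=0.45158  discount=0.96591
step 4 (expiry): payoffs max(K−S,0) = 77.2153 48.5689 0.0000 0.0000 0.0000
step 3: (k=3,j=0): S=45.4336, K−S=65.0964, hold=62.0879 ⇒ V=65.0964 exercise | (k=3,j=1): S=84.5009, K−S=26.0291, hold=25.7282 ⇒ V=26.0291 exercise | (k=3,j=2): S=157.1611, K−S=0.0000, hold=0.0000 ⇒ V=0.0000 continue | (k=3,j=3): S=292.3001, K−S=0.0000, hold=0.0000 ⇒ V=0.0000 continue  boundary S*=84.5009
step 2: (k=2,j=0): S=61.9611, K−S=48.5689, hold=45.8367 ⇒ V=48.5689 exercise | (k=2,j=1): S=115.2400, K−S=0.0000, hold=13.7883 ⇒ V=13.7883 continue | (k=2,j=2): S=214.3320, K−S=0.0000, hold=0.0000 ⇒ V=0.0000 continue  boundary S*=61.9611
step 1: (k=1,j=0): S=84.5009, K−S=26.0291, hold=31.7425 ⇒ V=31.7425 continue | (k=1,j=1): S=157.1611, K−S=0.0000, hold=7.3040 ⇒ V=7.3040 continue  boundary S*=-
step 0: (k=0,j=0): S=115.2400, K−S=0.0000, hold=20.0007 ⇒ V=20.0007 continue  boundary S*=-

price = 20.0007
boundary = - - 61.9611 84.5009
tree:
20.0007
31.7425 7.3040
48.5689 13.7883 0.0000
65.0964 26.0291 0.0000 0.0000
77.2153 48.5689 0.0000 0.0000 0.0000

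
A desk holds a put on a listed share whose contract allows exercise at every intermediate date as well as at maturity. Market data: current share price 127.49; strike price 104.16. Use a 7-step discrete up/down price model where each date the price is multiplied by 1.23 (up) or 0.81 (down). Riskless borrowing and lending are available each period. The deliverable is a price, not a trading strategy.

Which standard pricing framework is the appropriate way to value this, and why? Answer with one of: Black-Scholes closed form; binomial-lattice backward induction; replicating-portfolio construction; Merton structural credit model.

framework: binomial-lattice backward induction

Key observation: early exercise of the strike-104.16 put must be checked at each of the 7 dates (spot 127.49), which forces a node-by-node comparison of intrinsic and continuation value backward from expiry.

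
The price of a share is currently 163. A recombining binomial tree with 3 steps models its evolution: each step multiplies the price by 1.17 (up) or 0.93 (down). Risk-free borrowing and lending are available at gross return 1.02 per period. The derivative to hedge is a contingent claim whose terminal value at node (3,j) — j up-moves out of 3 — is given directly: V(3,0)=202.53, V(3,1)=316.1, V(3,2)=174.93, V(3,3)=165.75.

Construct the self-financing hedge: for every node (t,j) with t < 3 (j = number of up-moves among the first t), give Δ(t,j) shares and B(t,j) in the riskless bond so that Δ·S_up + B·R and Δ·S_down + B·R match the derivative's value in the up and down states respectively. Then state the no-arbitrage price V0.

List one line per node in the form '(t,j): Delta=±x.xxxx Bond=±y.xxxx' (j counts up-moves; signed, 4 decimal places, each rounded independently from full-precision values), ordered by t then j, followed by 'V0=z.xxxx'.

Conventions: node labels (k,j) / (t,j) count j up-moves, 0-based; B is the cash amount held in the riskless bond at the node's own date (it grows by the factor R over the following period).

Under the risk-neutral measure, an up-move has probability p* = (R−d)/(u−d) = 0.3750 and values discount at R = 1.02.
Expiry values: V(3,0)=202.5300, V(3,1)=316.1000, V(3,2)=174.9300, V(3,3)=165.7500
  t=2,j=0: stock 140.9787 → up 164.9451 (V=316.1000), down 131.1102 (V=202.5300). Price 240.3125; hedge Δ=3.3566, bond B=-232.8958.
  t=2,j=1: stock 177.3603 → up 207.5116 (V=174.9300), down 164.9451 (V=316.1000). Price 258.0012; hedge Δ=-3.3165, bond B=846.2096.
  t=2,j=2: stock 223.1307 → up 261.0629 (V=165.7500), down 207.5116 (V=174.9300). Price 168.1250; hedge Δ=-0.1714, bond B=206.3750.
  t=1,j=0: stock 151.5900 → up 177.3603 (V=258.0012), down 140.9787 (V=240.3125). Price 242.1037; hedge Δ=0.4862, bond B=168.4007.
  t=1,j=1: stock 190.7100 → up 223.1307 (V=168.1250), down 177.3603 (V=258.0012). Price 219.8996; hedge Δ=-1.9636, bond B=594.3839.
  t=0,j=0: stock 163.0000 → up 190.7100 (V=219.8996), down 151.5900 (V=242.1037). Price 229.1933; hedge Δ=-0.5676, bond B=321.7102.
Check: Δ(0,0)·S0 + B(0,0) = 229.1933 = V0.

(0,0): Delta=-0.5676 Bond=321.7102
(1,0): Delta=0.4862 Bond=168.4007
(1,1): Delta=-1.9636 Bond=594.3839
(2,0): Delta=3.3566 Bond=-232.8958
(2,1): Delta=-3.3165 Bond=846.2096
(2,2): Delta=-0.1714 Bond=206.3750
V0=229.1933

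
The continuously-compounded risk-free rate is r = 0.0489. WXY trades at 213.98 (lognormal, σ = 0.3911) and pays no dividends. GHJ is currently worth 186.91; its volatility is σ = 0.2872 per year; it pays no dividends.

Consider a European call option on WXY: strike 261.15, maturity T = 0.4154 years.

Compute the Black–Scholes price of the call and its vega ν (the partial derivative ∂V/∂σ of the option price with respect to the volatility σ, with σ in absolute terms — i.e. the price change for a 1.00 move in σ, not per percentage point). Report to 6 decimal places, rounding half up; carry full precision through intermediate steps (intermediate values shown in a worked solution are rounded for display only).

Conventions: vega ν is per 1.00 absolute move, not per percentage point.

price = 8.252597
ν = 46.402003

σ√T = 0.3911·√0.4154 = 0.252070
d₁ = (ln(S/K) + (r+σ²/2)T) / (σ√T) = (ln(213.98/261.15) + (0.0489+0.3911²/2)·0.4154) / 0.252070 = (-0.199212 + 0.052083) / 0.252070 = -0.583686
d₂ = d₁ − σ√T = -0.583686 − 0.252070 = -0.835756
e^{−rT} = 0.979892
N(d₁) = 0.279716,  N(d₂) = 0.201646
Call price V = S·N(d₁) − K·e^{−rT}·N(d₂) = 59.853580 − 51.600984 = 8.252597
φ(d₁) = (1/√(2π))·e^{−d₁²/2} = 0.336458
ν = S·φ(d₁)·√T = 46.402003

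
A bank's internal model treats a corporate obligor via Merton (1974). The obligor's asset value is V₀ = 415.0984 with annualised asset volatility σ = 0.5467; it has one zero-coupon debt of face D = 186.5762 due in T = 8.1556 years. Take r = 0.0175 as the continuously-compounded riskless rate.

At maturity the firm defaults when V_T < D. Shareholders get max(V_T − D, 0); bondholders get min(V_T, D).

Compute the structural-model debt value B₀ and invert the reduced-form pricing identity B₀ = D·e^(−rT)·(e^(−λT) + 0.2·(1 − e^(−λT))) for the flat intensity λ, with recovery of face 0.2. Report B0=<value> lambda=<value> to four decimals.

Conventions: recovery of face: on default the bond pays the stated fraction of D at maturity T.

Work the structural quantities from V₀ = 415.0984 against face 186.5762:
d₁ = [ln(V₀/D) + (r + σ²/2)T] / (σ√T)
   = [ln(415.0984/186.5762) + (0.0175 + 0.5·0.5467²)·8.1556] / (0.5467·√8.1556)
   = [0.799676 + 1.361499] / 1.561266 = 1.384245
d₂ = d₁ − σ√T = 1.384245 − 1.561266 = -0.177021
N(d₁) = 0.916858,  N(d₂) = 0.429746,  e^(−rT) = 0.866994
E₀ = V₀·N(d₁) − D·e^(−rT)·N(d₂)
   = 415.0984·0.916858 − 186.5762·0.866994·0.429746 = 311.070521
B₀ = V₀ − E₀ = 415.0984 − 311.070521 = 104.027879
e^(−λT) = (B₀·e^(rT)/D − 0.2)/(1 − 0.2) = (104.0279·1.153410/186.5762 − 0.2)/0.8 = 0.55387294
λ = −ln(0.55387294)/8.1556 = 0.072443

B0=104.0279 lambda=0.0724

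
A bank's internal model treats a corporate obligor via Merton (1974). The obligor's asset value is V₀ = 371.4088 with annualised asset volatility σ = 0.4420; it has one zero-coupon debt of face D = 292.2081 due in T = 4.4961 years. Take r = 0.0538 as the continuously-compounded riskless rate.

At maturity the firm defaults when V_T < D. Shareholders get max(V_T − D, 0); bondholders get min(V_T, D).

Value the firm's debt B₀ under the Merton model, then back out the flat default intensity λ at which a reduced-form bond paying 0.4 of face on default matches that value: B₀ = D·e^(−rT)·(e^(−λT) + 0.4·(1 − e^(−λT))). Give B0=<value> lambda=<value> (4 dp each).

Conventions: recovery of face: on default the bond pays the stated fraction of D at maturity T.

B0=179.3681 lambda=0.1005

With assets at 371.4088 and a single debt payment of 292.2081 at 4.4961 years:
d₁ = [ln(V₀/D) + (r + σ²/2)T] / (σ√T)
   = [ln(371.4088/292.2081) + (0.0538 + 0.5·0.4420²)·4.4961] / (0.4420·√4.4961)
   = [0.239837 + 0.681078] / 0.937217 = 0.982606
d₂ = d₁ − σ√T = 0.982606 − 0.937217 = 0.045389
N(d₁) = 0.837099,  N(d₂) = 0.518101,  e^(−rT) = 0.785142
E₀ = V₀·N(d₁) − D·e^(−rT)·N(d₂)
   = 371.4088·0.837099 − 292.2081·0.785142·0.518101 = 192.040675
B₀ = V₀ − E₀ = 371.4088 − 192.040675 = 179.368125
e^(−λT) = (B₀·e^(rT)/D − 0.4)/(1 − 0.4) = (179.3681·1.273654/292.2081 − 0.4)/0.6 = 0.63635992
λ = −ln(0.63635992)/4.4961 = 0.100530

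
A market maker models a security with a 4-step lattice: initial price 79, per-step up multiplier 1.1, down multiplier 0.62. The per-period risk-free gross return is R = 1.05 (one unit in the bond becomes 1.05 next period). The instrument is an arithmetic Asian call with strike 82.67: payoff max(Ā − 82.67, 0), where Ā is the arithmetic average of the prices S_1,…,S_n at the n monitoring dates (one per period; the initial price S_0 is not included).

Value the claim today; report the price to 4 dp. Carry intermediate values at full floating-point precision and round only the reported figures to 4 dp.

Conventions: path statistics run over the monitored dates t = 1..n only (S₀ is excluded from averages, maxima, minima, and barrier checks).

Under the martingale measure an up-move has probability p* = 0.8958; value the claim as the probability-weighted average of per-path payoffs, discounted 4 periods at R = 1.05.
Enumerate all 2^4 = 16 price paths (U = up ×1.1, D = down ×0.62); each path with k up-moves has probability p*^k·(1−p*)^(4−k).
DDDD: Ā=27.4622, payoff=0.0000, prob=0.000118
UDDD: Ā=48.7233, payoff=0.0000, prob=0.001013
DUDD: Ā=39.2433, payoff=0.0000, prob=0.001013
UUDD: Ā=69.6251, payoff=0.0000, prob=0.008708
DDUD: Ā=33.3657, payoff=0.0000, prob=0.001013
UDUD: Ā=59.1971, payoff=0.0000, prob=0.008708
DUUD: Ā=49.7171, payoff=0.0000, prob=0.008708
UUUD: Ā=88.2078, payoff=5.5378, prob=0.074888
DDDU: Ā=29.7216, payoff=0.0000, prob=0.001013
UDDU: Ā=52.7318, payoff=0.0000, prob=0.008708
DUDU: Ā=43.2518, payoff=0.0000, prob=0.008708
UUDU: Ā=76.7370, payoff=0.0000, prob=0.074888
DDUU: Ā=37.3742, payoff=0.0000, prob=0.008708
UDUU: Ā=66.3090, payoff=0.0000, prob=0.074888
DUUU: Ā=56.8290, payoff=0.0000, prob=0.074888
UUUU: Ā=100.8257, payoff=18.1557, prob=0.644034
Price = Σ prob·payoff / R^4 = 12.107623 / 1.215506 = 9.9610

price = 9.9610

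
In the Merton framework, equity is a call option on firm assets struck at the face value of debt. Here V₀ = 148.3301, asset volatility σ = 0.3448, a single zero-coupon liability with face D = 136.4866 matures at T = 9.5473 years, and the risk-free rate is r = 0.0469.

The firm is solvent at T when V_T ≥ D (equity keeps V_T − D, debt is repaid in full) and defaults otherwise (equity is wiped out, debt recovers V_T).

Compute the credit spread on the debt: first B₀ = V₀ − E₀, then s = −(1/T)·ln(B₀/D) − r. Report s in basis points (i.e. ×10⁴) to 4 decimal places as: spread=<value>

With assets at 148.3301 and a single debt payment of 136.4866 at 9.5473 years:
d₁ = [ln(V₀/D) + (r + σ²/2)T] / (σ√T)
   = [ln(148.3301/136.4866) + (0.0469 + 0.5·0.3448²)·9.5473] / (0.3448·√9.5473)
   = [0.083214 + 1.015293] / 1.065387 = 1.031087
d₂ = d₁ − σ√T = 1.031087 − 1.065387 = -0.034300
N(d₁) = 0.848750,  N(d₂) = 0.486319,  e^(−rT) = 0.639053
E₀ = V₀·N(d₁) − D·e^(−rT)·N(d₂)
   = 148.3301·0.848750 − 136.4866·0.639053·0.486319 = 83.477408
B₀ = V₀ − E₀ = 148.3301 − 83.477408 = 64.852692
spread = −(1/T)·ln(B₀/D) − r = −(1/9.5473)·ln(64.852692/136.4866) − 0.0469 = 0.03103911
in basis points: 0.03103911 × 10⁴ = 310.3911 bp

spread=310.3911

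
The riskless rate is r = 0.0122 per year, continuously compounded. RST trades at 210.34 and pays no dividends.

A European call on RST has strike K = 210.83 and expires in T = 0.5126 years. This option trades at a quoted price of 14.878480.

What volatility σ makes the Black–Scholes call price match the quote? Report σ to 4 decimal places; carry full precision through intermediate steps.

At σ = 0.2415 the Black–Scholes value reproduces the quote:
σ√T = 0.2415·√0.5126 = 0.172905
d₁ = (ln(S/K) + (r+σ²/2)T) / (σ√T) = (ln(210.34/210.83) + (0.0122+0.2415²/2)·0.5126) / 0.172905 = (-0.002327 + 0.021202) / 0.172905 = 0.109163
d₂ = d₁ − σ√T = 0.109163 − 0.172905 = -0.063741
e^{−rT} = 0.993766
N(d₁) = 0.543464,  N(d₂) = 0.474588
V = S·N(d₁) − K·e^{−rT}·N(d₂) = 114.312130 − 99.433650 = 14.878480 (the quoted price), and the Black–Scholes price is strictly increasing in σ, so σ is unique

sigma = 0.2415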